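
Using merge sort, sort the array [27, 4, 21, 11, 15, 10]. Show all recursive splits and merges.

Merge sort trace:

Split: [27, 4, 21, 11, 15, 10] -> [27, 4, 21] and [11, 15, 10]
  Split: [27, 4, 21] -> [27] and [4, 21]
    Split: [4, 21] -> [4] and [21]
    Merge: [4] + [21] -> [4, 21]
  Merge: [27] + [4, 21] -> [4, 21, 27]
  Split: [11, 15, 10] -> [11] and [15, 10]
    Split: [15, 10] -> [15] and [10]
    Merge: [15] + [10] -> [10, 15]
  Merge: [11] + [10, 15] -> [10, 11, 15]
Merge: [4, 21, 27] + [10, 11, 15] -> [4, 10, 11, 15, 21, 27]

Final sorted array: [4, 10, 11, 15, 21, 27]

The merge sort proceeds by recursively splitting the array and merging sorted halves.
After all merges, the sorted array is [4, 10, 11, 15, 21, 27].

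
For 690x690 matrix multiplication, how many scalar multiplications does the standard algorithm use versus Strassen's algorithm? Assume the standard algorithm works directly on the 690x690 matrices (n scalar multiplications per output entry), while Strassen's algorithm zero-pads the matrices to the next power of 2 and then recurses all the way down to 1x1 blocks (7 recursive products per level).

Matrix multiplication for 690x690 matrices:

Strassen's algorithm requires power-of-2 dimensions. Pad 690x690 to 1024x1024 (next power of 2).

Standard algorithm: 690^3 = 328509000 multiplications
Strassen's algorithm: 7^(log2(1024)) = 7^10 = 282475249 multiplications
Savings: 328509000 - 282475249 = 46033751 multiplications

Standard: 328509000 multiplications (690^3). Strassen: 282475249 multiplications (7^10, after padding to 1024x1024). Strassen reduces 8 recursive multiplications to 7 at each level.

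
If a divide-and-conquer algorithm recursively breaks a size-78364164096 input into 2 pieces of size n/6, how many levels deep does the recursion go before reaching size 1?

For divide and conquer with division factor 6:

Problem sizes at each level:
Level 0: 78364164096
Level 1: 13060694016
Level 2: 2176782336
Level 3: 362797056
Level 4: 60466176
Level 5: 10077696
Level 6: 1679616
Level 7: 279936
Level 8: 46656
Level 9: 7776
Level 10: 1296
Level 11: 216
Level 12: 36
Level 13: 6
Level 14: 1

The root is level 0 and the size-1 base case is level 14 (the tree spans levels 0 through 14, i.e. 15 levels counting the root), so the depth is the number of divisions: log_6(78364164096) = 14

The recursion tree depth is log_6(78364164096) = 14. At each level, the problem size is divided by 6, so it takes 14 divisions to reduce to a base case of size 1. The algorithm makes 2 recursive calls at each level.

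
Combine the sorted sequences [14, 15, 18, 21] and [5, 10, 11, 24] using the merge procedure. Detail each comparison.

Merging process:

Compare 14 vs 5: take 5 from right. Merged: [5]
Compare 14 vs 10: take 10 from right. Merged: [5, 10]
Compare 14 vs 11: take 11 from right. Merged: [5, 10, 11]
Compare 14 vs 24: take 14 from left. Merged: [5, 10, 11, 14]
Compare 15 vs 24: take 15 from left. Merged: [5, 10, 11, 14, 15]
Compare 18 vs 24: take 18 from left. Merged: [5, 10, 11, 14, 15, 18]
Compare 21 vs 24: take 21 from left. Merged: [5, 10, 11, 14, 15, 18, 21]
Append remaining from right: [24]. Merged: [5, 10, 11, 14, 15, 18, 21, 24]

Final merged array: [5, 10, 11, 14, 15, 18, 21, 24]
Total comparisons: 7

The merged array is [5, 10, 11, 14, 15, 18, 21, 24], requiring 7 comparisons. The merge step runs in O(n) time where n is the total number of elements.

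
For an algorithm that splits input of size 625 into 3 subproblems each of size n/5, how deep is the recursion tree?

For divide and conquer with division factor 5:

Problem sizes at each level:
Level 0: 625
Level 1: 125
Level 2: 25
Level 3: 5
Level 4: 1

The root is level 0 and the size-1 base case is level 4 (the tree spans levels 0 through 4, i.e. 5 levels counting the root), so the depth is the number of divisions: log_5(625) = 4

The recursion tree depth is log_5(625) = 4. At each level, the problem size is divided by 5, so it takes 4 divisions to reduce to a base case of size 1. The algorithm makes 3 recursive calls at each level.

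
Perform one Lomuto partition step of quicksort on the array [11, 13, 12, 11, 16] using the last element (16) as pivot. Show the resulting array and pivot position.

Lomuto partition with pivot = 16:

Initial array: [11, 13, 12, 11, 16]

arr[0]=11 <= 16: swap with position 0, array becomes [11, 13, 12, 11, 16]
arr[1]=13 <= 16: swap with position 1, array becomes [11, 13, 12, 11, 16]
arr[2]=12 <= 16: swap with position 2, array becomes [11, 13, 12, 11, 16]
arr[3]=11 <= 16: swap with position 3, array becomes [11, 13, 12, 11, 16]

Place pivot at position 4: [11, 13, 12, 11, 16]
Pivot position: 4

After partitioning with pivot 16, the array becomes [11, 13, 12, 11, 16]. The pivot is placed at index 4. All elements to the left of the pivot are <= 16, and all elements to the right are > 16.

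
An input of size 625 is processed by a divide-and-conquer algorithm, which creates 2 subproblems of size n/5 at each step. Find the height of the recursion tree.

For divide and conquer with division factor 5:

Problem sizes at each level:
Level 0: 625
Level 1: 125
Level 2: 25
Level 3: 5
Level 4: 1

The root is level 0 and the size-1 base case is level 4 (the tree spans levels 0 through 4, i.e. 5 levels counting the root), so the depth is the number of divisions: log_5(625) = 4

The recursion tree depth is log_5(625) = 4. At each level, the problem size is divided by 5, so it takes 4 divisions to reduce to a base case of size 1. The algorithm makes 2 recursive calls at each level.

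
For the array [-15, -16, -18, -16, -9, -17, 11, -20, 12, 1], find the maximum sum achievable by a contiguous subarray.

Using Kadane's algorithm on [-15, -16, -18, -16, -9, -17, 11, -20, 12, 1]:

Scanning through the array:
Position 1 (value -16): max_ending_here = -16, max_so_far = -15
Position 2 (value -18): max_ending_here = -18, max_so_far = -15
Position 3 (value -16): max_ending_here = -16, max_so_far = -15
Position 4 (value -9): max_ending_here = -9, max_so_far = -9
Position 5 (value -17): max_ending_here = -17, max_so_far = -9
Position 6 (value 11): max_ending_here = 11, max_so_far = 11
Position 7 (value -20): max_ending_here = -9, max_so_far = 11
Position 8 (value 12): max_ending_here = 12, max_so_far = 12
Position 9 (value 1): max_ending_here = 13, max_so_far = 13

Maximum subarray: [12, 1]
Maximum sum: 13

The maximum subarray is [12, 1] with sum 13. This subarray runs from index 8 to index 9.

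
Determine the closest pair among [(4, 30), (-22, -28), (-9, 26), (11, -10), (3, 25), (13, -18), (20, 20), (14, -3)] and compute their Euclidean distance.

Computing all pairwise distances among 8 points:

d((4, 30), (-22, -28)) = 63.561
d((4, 30), (-9, 26)) = 13.6015
d((4, 30), (11, -10)) = 40.6079
d((4, 30), (3, 25)) = 5.099 <-- minimum
d((4, 30), (13, -18)) = 48.8365
d((4, 30), (20, 20)) = 18.868
d((4, 30), (14, -3)) = 34.4819
d((-22, -28), (-9, 26)) = 55.5428
d((-22, -28), (11, -10)) = 37.5899
d((-22, -28), (3, 25)) = 58.6003
d((-22, -28), (13, -18)) = 36.4005
d((-22, -28), (20, 20)) = 63.7809
d((-22, -28), (14, -3)) = 43.8292
d((-9, 26), (11, -10)) = 41.1825
d((-9, 26), (3, 25)) = 12.0416
d((-9, 26), (13, -18)) = 49.1935
d((-9, 26), (20, 20)) = 29.6142
d((-9, 26), (14, -3)) = 37.0135
d((11, -10), (3, 25)) = 35.9026
d((11, -10), (13, -18)) = 8.2462
d((11, -10), (20, 20)) = 31.3209
d((11, -10), (14, -3)) = 7.6158
d((3, 25), (13, -18)) = 44.1475
d((3, 25), (20, 20)) = 17.72
d((3, 25), (14, -3)) = 30.0832
d((13, -18), (20, 20)) = 38.6394
d((13, -18), (14, -3)) = 15.0333
d((20, 20), (14, -3)) = 23.7697

Closest pair: (4, 30) and (3, 25) with distance 5.099

The closest pair is (4, 30) and (3, 25) with Euclidean distance 5.099. For 8 points, brute-force pairwise comparison is shown above. For large n, the divide-and-conquer algorithm (sort by x, recurse on halves, check the dividing strip) achieves O(n log n).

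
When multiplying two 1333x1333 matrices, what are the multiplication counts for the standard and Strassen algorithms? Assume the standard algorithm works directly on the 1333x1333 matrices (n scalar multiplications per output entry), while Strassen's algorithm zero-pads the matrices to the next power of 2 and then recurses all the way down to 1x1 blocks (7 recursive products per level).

Matrix multiplication for 1333x1333 matrices:

Strassen's algorithm requires power-of-2 dimensions. Pad 1333x1333 to 2048x2048 (next power of 2).

Standard algorithm: 1333^3 = 2368593037 multiplications
Strassen's algorithm: 7^(log2(2048)) = 7^11 = 1977326743 multiplications
Savings: 2368593037 - 1977326743 = 391266294 multiplications

Standard: 2368593037 multiplications (1333^3). Strassen: 1977326743 multiplications (7^11, after padding to 2048x2048). Strassen reduces 8 recursive multiplications to 7 at each level.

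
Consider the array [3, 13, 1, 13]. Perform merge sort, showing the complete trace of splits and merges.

Merge sort trace:

Split: [3, 13, 1, 13] -> [3, 13] and [1, 13]
  Split: [3, 13] -> [3] and [13]
  Merge: [3] + [13] -> [3, 13]
  Split: [1, 13] -> [1] and [13]
  Merge: [1] + [13] -> [1, 13]
Merge: [3, 13] + [1, 13] -> [1, 3, 13, 13]

Final sorted array: [1, 3, 13, 13]

The merge sort proceeds by recursively splitting the array and merging sorted halves.
After all merges, the sorted array is [1, 3, 13, 13].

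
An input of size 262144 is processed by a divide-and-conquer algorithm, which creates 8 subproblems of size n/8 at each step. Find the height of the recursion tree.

For divide and conquer with division factor 8:

Problem sizes at each level:
Level 0: 262144
Level 1: 32768
Level 2: 4096
Level 3: 512
Level 4: 64
Level 5: 8
Level 6: 1

The root is level 0 and the size-1 base case is level 6 (the tree spans levels 0 through 6, i.e. 7 levels counting the root), so the depth is the number of divisions: log_8(262144) = 6

The recursion tree depth is log_8(262144) = 6. At each level, the problem size is divided by 8, so it takes 6 divisions to reduce to a base case of size 1. The algorithm makes 8 recursive calls at each level.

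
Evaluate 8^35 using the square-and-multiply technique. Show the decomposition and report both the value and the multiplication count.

Computing 8^35 by squaring (build up from 8^1; each line after the first costs one multiplication):

8^1 = 8
8^2 = (8^1)^2 = 8^2 = 64
8^4 = (8^2)^2 = 64^2 = 4096
8^8 = (8^4)^2 = 4096^2 = 16777216
8^16 = (8^8)^2 = 16777216^2 = 281474976710656
8^17 = 8 * 8^16 = 8 * 281474976710656 = 2251799813685248
8^34 = (8^17)^2 = 2251799813685248^2 = 5070602400912917605986812821504
8^35 = 8 * 8^34 = 8 * 5070602400912917605986812821504 = 40564819207303340847894502572032

Result: 40564819207303340847894502572032
Multiplications needed: 7 (7 lines after 8^1)

8^35 = 40564819207303340847894502572032. Using exponentiation by squaring, this requires 7 multiplications. The key idea: if the exponent is even, square the half-power; if odd, multiply by the base once.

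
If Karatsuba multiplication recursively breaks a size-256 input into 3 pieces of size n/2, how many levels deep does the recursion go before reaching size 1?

For divide and conquer with division factor 2:

Problem sizes at each level:
Level 0: 256
Level 1: 128
Level 2: 64
Level 3: 32
Level 4: 16
Level 5: 8
Level 6: 4
Level 7: 2
Level 8: 1

The root is level 0 and the size-1 base case is level 8 (the tree spans levels 0 through 8, i.e. 9 levels counting the root), so the depth is the number of divisions: log_2(256) = 8

The recursion tree depth is log_2(256) = 8. At each level, the problem size is divided by 2, so it takes 8 divisions to reduce to a base case of size 1. The algorithm makes 3 recursive calls at each level.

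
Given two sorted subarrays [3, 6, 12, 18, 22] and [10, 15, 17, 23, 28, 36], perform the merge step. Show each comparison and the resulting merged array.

Merging process:

Compare 3 vs 10: take 3 from left. Merged: [3]
Compare 6 vs 10: take 6 from left. Merged: [3, 6]
Compare 12 vs 10: take 10 from right. Merged: [3, 6, 10]
Compare 12 vs 15: take 12 from left. Merged: [3, 6, 10, 12]
Compare 18 vs 15: take 15 from right. Merged: [3, 6, 10, 12, 15]
Compare 18 vs 17: take 17 from right. Merged: [3, 6, 10, 12, 15, 17]
Compare 18 vs 23: take 18 from left. Merged: [3, 6, 10, 12, 15, 17, 18]
Compare 22 vs 23: take 22 from left. Merged: [3, 6, 10, 12, 15, 17, 18, 22]
Append remaining from right: [23, 28, 36]. Merged: [3, 6, 10, 12, 15, 17, 18, 22, 23, 28, 36]

Final merged array: [3, 6, 10, 12, 15, 17, 18, 22, 23, 28, 36]
Total comparisons: 8

The merged array is [3, 6, 10, 12, 15, 17, 18, 22, 23, 28, 36], requiring 8 comparisons. The merge step runs in O(n) time where n is the total number of elements.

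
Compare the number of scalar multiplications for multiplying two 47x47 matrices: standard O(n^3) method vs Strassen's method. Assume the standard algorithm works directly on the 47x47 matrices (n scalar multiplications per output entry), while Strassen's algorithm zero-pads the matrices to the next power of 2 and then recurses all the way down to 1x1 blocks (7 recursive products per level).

Matrix multiplication for 47x47 matrices:

Strassen's algorithm requires power-of-2 dimensions. Pad 47x47 to 64x64 (next power of 2).

Standard algorithm: 47^3 = 103823 multiplications
Strassen's algorithm: 7^(log2(64)) = 7^6 = 117649 multiplications
Difference: 103823 - 117649 = -13826 (Strassen uses MORE here due to padding overhead — for small or just-over-power-of-2 n, padding can outweigh the per-level savings)

Standard: 103823 multiplications (47^3). Strassen: 117649 multiplications (7^6, after padding to 64x64). Strassen reduces 8 recursive multiplications to 7 at each level.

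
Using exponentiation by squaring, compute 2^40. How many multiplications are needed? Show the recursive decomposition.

Computing 2^40 by squaring (build up from 2^1; each line after the first costs one multiplication):

2^1 = 2
2^2 = (2^1)^2 = 2^2 = 4
2^4 = (2^2)^2 = 4^2 = 16
2^5 = 2 * 2^4 = 2 * 16 = 32
2^10 = (2^5)^2 = 32^2 = 1024
2^20 = (2^10)^2 = 1024^2 = 1048576
2^40 = (2^20)^2 = 1048576^2 = 1099511627776

Result: 1099511627776
Multiplications needed: 6 (6 lines after 2^1)

2^40 = 1099511627776. Using exponentiation by squaring, this requires 6 multiplications. The key idea: if the exponent is even, square the half-power; if odd, multiply by the base once.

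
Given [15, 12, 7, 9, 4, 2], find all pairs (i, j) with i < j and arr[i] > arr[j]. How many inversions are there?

Finding inversions in [15, 12, 7, 9, 4, 2]:

(0, 1): arr[0]=15 > arr[1]=12
(0, 2): arr[0]=15 > arr[2]=7
(0, 3): arr[0]=15 > arr[3]=9
(0, 4): arr[0]=15 > arr[4]=4
(0, 5): arr[0]=15 > arr[5]=2
(1, 2): arr[1]=12 > arr[2]=7
(1, 3): arr[1]=12 > arr[3]=9
(1, 4): arr[1]=12 > arr[4]=4
(1, 5): arr[1]=12 > arr[5]=2
(2, 4): arr[2]=7 > arr[4]=4
(2, 5): arr[2]=7 > arr[5]=2
(3, 4): arr[3]=9 > arr[4]=4
(3, 5): arr[3]=9 > arr[5]=2
(4, 5): arr[4]=4 > arr[5]=2

Total inversions: 14

The array has 14 inversion(s): (0,1), (0,2), (0,3), (0,4), (0,5), (1,2), (1,3), (1,4), (1,5), (2,4), (2,5), (3,4), (3,5), (4,5). Each pair (i,j) satisfies i < j and arr[i] > arr[j].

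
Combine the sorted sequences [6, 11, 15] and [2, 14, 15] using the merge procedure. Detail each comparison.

Merging process:

Compare 6 vs 2: take 2 from right. Merged: [2]
Compare 6 vs 14: take 6 from left. Merged: [2, 6]
Compare 11 vs 14: take 11 from left. Merged: [2, 6, 11]
Compare 15 vs 14: take 14 from right. Merged: [2, 6, 11, 14]
Compare 15 vs 15: take 15 from left. Merged: [2, 6, 11, 14, 15]
Append remaining from right: [15]. Merged: [2, 6, 11, 14, 15, 15]

Final merged array: [2, 6, 11, 14, 15, 15]
Total comparisons: 5

The merged array is [2, 6, 11, 14, 15, 15], requiring 5 comparisons. The merge step runs in O(n) time where n is the total number of elements.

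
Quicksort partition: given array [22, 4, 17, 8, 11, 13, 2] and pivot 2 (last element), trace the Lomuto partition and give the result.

Lomuto partition with pivot = 2:

Initial array: [22, 4, 17, 8, 11, 13, 2]

arr[0]=22 > 2: no swap
arr[1]=4 > 2: no swap
arr[2]=17 > 2: no swap
arr[3]=8 > 2: no swap
arr[4]=11 > 2: no swap
arr[5]=13 > 2: no swap

Place pivot at position 0: [2, 4, 17, 8, 11, 13, 22]
Pivot position: 0

After partitioning with pivot 2, the array becomes [2, 4, 17, 8, 11, 13, 22]. The pivot is placed at index 0. All elements to the left of the pivot are <= 2, and all elements to the right are > 2.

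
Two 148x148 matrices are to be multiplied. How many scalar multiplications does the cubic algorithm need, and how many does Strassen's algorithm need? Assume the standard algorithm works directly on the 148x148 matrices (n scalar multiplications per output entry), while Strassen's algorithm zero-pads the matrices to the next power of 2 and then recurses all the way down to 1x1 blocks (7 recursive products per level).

Matrix multiplication for 148x148 matrices:

Strassen's algorithm requires power-of-2 dimensions. Pad 148x148 to 256x256 (next power of 2).

Standard algorithm: 148^3 = 3241792 multiplications
Strassen's algorithm: 7^(log2(256)) = 7^8 = 5764801 multiplications
Difference: 3241792 - 5764801 = -2523009 (Strassen uses MORE here due to padding overhead — for small or just-over-power-of-2 n, padding can outweigh the per-level savings)

Standard: 3241792 multiplications (148^3). Strassen: 5764801 multiplications (7^8, after padding to 256x256). Strassen reduces 8 recursive multiplications to 7 at each level.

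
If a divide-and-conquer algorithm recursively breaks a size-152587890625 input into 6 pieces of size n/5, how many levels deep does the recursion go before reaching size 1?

For divide and conquer with division factor 5:

Problem sizes at each level:
Level 0: 152587890625
Level 1: 30517578125
Level 2: 6103515625
Level 3: 1220703125
Level 4: 244140625
Level 5: 48828125
Level 6: 9765625
Level 7: 1953125
Level 8: 390625
Level 9: 78125
Level 10: 15625
Level 11: 3125
Level 12: 625
Level 13: 125
Level 14: 25
Level 15: 5
Level 16: 1

The root is level 0 and the size-1 base case is level 16 (the tree spans levels 0 through 16, i.e. 17 levels counting the root), so the depth is the number of divisions: log_5(152587890625) = 16

The recursion tree depth is log_5(152587890625) = 16. At each level, the problem size is divided by 5, so it takes 16 divisions to reduce to a base case of size 1. The algorithm makes 6 recursive calls at each level.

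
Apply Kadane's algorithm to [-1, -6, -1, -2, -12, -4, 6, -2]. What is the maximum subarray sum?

Using Kadane's algorithm on [-1, -6, -1, -2, -12, -4, 6, -2]:

Scanning through the array:
Position 1 (value -6): max_ending_here = -6, max_so_far = -1
Position 2 (value -1): max_ending_here = -1, max_so_far = -1
Position 3 (value -2): max_ending_here = -2, max_so_far = -1
Position 4 (value -12): max_ending_here = -12, max_so_far = -1
Position 5 (value -4): max_ending_here = -4, max_so_far = -1
Position 6 (value 6): max_ending_here = 6, max_so_far = 6
Position 7 (value -2): max_ending_here = 4, max_so_far = 6

Maximum subarray: [6]
Maximum sum: 6

The maximum subarray is [6] with sum 6. This subarray runs from index 6 to index 6.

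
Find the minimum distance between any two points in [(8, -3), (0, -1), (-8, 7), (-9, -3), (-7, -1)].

Computing all pairwise distances among 5 points:

d((8, -3), (0, -1)) = 8.2462
d((8, -3), (-8, 7)) = 18.868
d((8, -3), (-9, -3)) = 17.0
d((8, -3), (-7, -1)) = 15.1327
d((0, -1), (-8, 7)) = 11.3137
d((0, -1), (-9, -3)) = 9.2195
d((0, -1), (-7, -1)) = 7.0
d((-8, 7), (-9, -3)) = 10.0499
d((-8, 7), (-7, -1)) = 8.0623
d((-9, -3), (-7, -1)) = 2.8284 <-- minimum

Closest pair: (-9, -3) and (-7, -1) with distance 2.8284

The closest pair is (-9, -3) and (-7, -1) with Euclidean distance 2.8284. For 5 points, brute-force pairwise comparison is shown above. For large n, the divide-and-conquer algorithm (sort by x, recurse on halves, check the dividing strip) achieves O(n log n).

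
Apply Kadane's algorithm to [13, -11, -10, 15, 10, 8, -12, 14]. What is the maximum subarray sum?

Using Kadane's algorithm on [13, -11, -10, 15, 10, 8, -12, 14]:

Scanning through the array:
Position 1 (value -11): max_ending_here = 2, max_so_far = 13
Position 2 (value -10): max_ending_here = -8, max_so_far = 13
Position 3 (value 15): max_ending_here = 15, max_so_far = 15
Position 4 (value 10): max_ending_here = 25, max_so_far = 25
Position 5 (value 8): max_ending_here = 33, max_so_far = 33
Position 6 (value -12): max_ending_here = 21, max_so_far = 33
Position 7 (value 14): max_ending_here = 35, max_so_far = 35

Maximum subarray: [15, 10, 8, -12, 14]
Maximum sum: 35

The maximum subarray is [15, 10, 8, -12, 14] with sum 35. This subarray runs from index 3 to index 7.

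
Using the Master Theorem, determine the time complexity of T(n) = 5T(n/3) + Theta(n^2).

Master Theorem for T(n) = 5T(n/3) + O(n^2):

a = 5, b = 3, c = 2
log_b(a) = log_3(5) = 1.4650

Case 3: c = 2 > log_3(5) = 1.4650
T(n) = O(n^2) = O(n^2)

For T(n) = 5T(n/3) + O(n^2): log_3(5) = 1.4650. This is Case 3 of the Master Theorem (c > log_b(a), work dominated by root), giving O(n^2).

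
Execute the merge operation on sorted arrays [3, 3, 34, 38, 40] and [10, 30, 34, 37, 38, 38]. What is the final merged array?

Merging process:

Compare 3 vs 10: take 3 from left. Merged: [3]
Compare 3 vs 10: take 3 from left. Merged: [3, 3]
Compare 34 vs 10: take 10 from right. Merged: [3, 3, 10]
Compare 34 vs 30: take 30 from right. Merged: [3, 3, 10, 30]
Compare 34 vs 34: take 34 from left. Merged: [3, 3, 10, 30, 34]
Compare 38 vs 34: take 34 from right. Merged: [3, 3, 10, 30, 34, 34]
Compare 38 vs 37: take 37 from right. Merged: [3, 3, 10, 30, 34, 34, 37]
Compare 38 vs 38: take 38 from left. Merged: [3, 3, 10, 30, 34, 34, 37, 38]
Compare 40 vs 38: take 38 from right. Merged: [3, 3, 10, 30, 34, 34, 37, 38, 38]
Compare 40 vs 38: take 38 from right. Merged: [3, 3, 10, 30, 34, 34, 37, 38, 38, 38]
Append remaining from left: [40]. Merged: [3, 3, 10, 30, 34, 34, 37, 38, 38, 38, 40]

Final merged array: [3, 3, 10, 30, 34, 34, 37, 38, 38, 38, 40]
Total comparisons: 10

The merged array is [3, 3, 10, 30, 34, 34, 37, 38, 38, 38, 40], requiring 10 comparisons. The merge step runs in O(n) time where n is the total number of elements.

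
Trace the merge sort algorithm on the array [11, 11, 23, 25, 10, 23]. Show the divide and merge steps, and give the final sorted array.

Merge sort trace:

Split: [11, 11, 23, 25, 10, 23] -> [11, 11, 23] and [25, 10, 23]
  Split: [11, 11, 23] -> [11] and [11, 23]
    Split: [11, 23] -> [11] and [23]
    Merge: [11] + [23] -> [11, 23]
  Merge: [11] + [11, 23] -> [11, 11, 23]
  Split: [25, 10, 23] -> [25] and [10, 23]
    Split: [10, 23] -> [10] and [23]
    Merge: [10] + [23] -> [10, 23]
  Merge: [25] + [10, 23] -> [10, 23, 25]
Merge: [11, 11, 23] + [10, 23, 25] -> [10, 11, 11, 23, 23, 25]

Final sorted array: [10, 11, 11, 23, 23, 25]

The merge sort proceeds by recursively splitting the array and merging sorted halves.
After all merges, the sorted array is [10, 11, 11, 23, 23, 25].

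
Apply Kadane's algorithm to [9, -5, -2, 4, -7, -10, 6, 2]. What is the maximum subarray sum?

Using Kadane's algorithm on [9, -5, -2, 4, -7, -10, 6, 2]:

Scanning through the array:
Position 1 (value -5): max_ending_here = 4, max_so_far = 9
Position 2 (value -2): max_ending_here = 2, max_so_far = 9
Position 3 (value 4): max_ending_here = 6, max_so_far = 9
Position 4 (value -7): max_ending_here = -1, max_so_far = 9
Position 5 (value -10): max_ending_here = -10, max_so_far = 9
Position 6 (value 6): max_ending_here = 6, max_so_far = 9
Position 7 (value 2): max_ending_here = 8, max_so_far = 9

Maximum subarray: [9]
Maximum sum: 9

The maximum subarray is [9] with sum 9. This subarray runs from index 0 to index 0.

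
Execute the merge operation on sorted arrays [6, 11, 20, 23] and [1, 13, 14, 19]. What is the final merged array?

Merging process:

Compare 6 vs 1: take 1 from right. Merged: [1]
Compare 6 vs 13: take 6 from left. Merged: [1, 6]
Compare 11 vs 13: take 11 from left. Merged: [1, 6, 11]
Compare 20 vs 13: take 13 from right. Merged: [1, 6, 11, 13]
Compare 20 vs 14: take 14 from right. Merged: [1, 6, 11, 13, 14]
Compare 20 vs 19: take 19 from right. Merged: [1, 6, 11, 13, 14, 19]
Append remaining from left: [20, 23]. Merged: [1, 6, 11, 13, 14, 19, 20, 23]

Final merged array: [1, 6, 11, 13, 14, 19, 20, 23]
Total comparisons: 6

The merged array is [1, 6, 11, 13, 14, 19, 20, 23], requiring 6 comparisons. The merge step runs in O(n) time where n is the total number of elements.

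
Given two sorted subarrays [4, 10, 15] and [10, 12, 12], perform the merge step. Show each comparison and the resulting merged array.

Merging process:

Compare 4 vs 10: take 4 from left. Merged: [4]
Compare 10 vs 10: take 10 from left. Merged: [4, 10]
Compare 15 vs 10: take 10 from right. Merged: [4, 10, 10]
Compare 15 vs 12: take 12 from right. Merged: [4, 10, 10, 12]
Compare 15 vs 12: take 12 from right. Merged: [4, 10, 10, 12, 12]
Append remaining from left: [15]. Merged: [4, 10, 10, 12, 12, 15]

Final merged array: [4, 10, 10, 12, 12, 15]
Total comparisons: 5

The merged array is [4, 10, 10, 12, 12, 15], requiring 5 comparisons. The merge step runs in O(n) time where n is the total number of elements.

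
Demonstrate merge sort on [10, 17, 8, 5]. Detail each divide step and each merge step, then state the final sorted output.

Merge sort trace:

Split: [10, 17, 8, 5] -> [10, 17] and [8, 5]
  Split: [10, 17] -> [10] and [17]
  Merge: [10] + [17] -> [10, 17]
  Split: [8, 5] -> [8] and [5]
  Merge: [8] + [5] -> [5, 8]
Merge: [10, 17] + [5, 8] -> [5, 8, 10, 17]

Final sorted array: [5, 8, 10, 17]

The merge sort proceeds by recursively splitting the array and merging sorted halves.
After all merges, the sorted array is [5, 8, 10, 17].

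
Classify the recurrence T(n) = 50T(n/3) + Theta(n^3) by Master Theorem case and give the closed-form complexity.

Master Theorem for T(n) = 50T(n/3) + O(n^3):

a = 50, b = 3, c = 3
log_b(a) = log_3(50) = 3.5609

Case 1: c = 3 < log_3(50) = 3.5609
T(n) = O(n^(log_3 50))

For T(n) = 50T(n/3) + O(n^3): log_3(50) = 3.5609. This is Case 1 of the Master Theorem (c < log_b(a), work dominated by leaves), giving O(n^(log_3 50)).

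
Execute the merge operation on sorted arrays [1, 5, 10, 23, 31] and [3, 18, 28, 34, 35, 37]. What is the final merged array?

Merging process:

Compare 1 vs 3: take 1 from left. Merged: [1]
Compare 5 vs 3: take 3 from right. Merged: [1, 3]
Compare 5 vs 18: take 5 from left. Merged: [1, 3, 5]
Compare 10 vs 18: take 10 from left. Merged: [1, 3, 5, 10]
Compare 23 vs 18: take 18 from right. Merged: [1, 3, 5, 10, 18]
Compare 23 vs 28: take 23 from left. Merged: [1, 3, 5, 10, 18, 23]
Compare 31 vs 28: take 28 from right. Merged: [1, 3, 5, 10, 18, 23, 28]
Compare 31 vs 34: take 31 from left. Merged: [1, 3, 5, 10, 18, 23, 28, 31]
Append remaining from right: [34, 35, 37]. Merged: [1, 3, 5, 10, 18, 23, 28, 31, 34, 35, 37]

Final merged array: [1, 3, 5, 10, 18, 23, 28, 31, 34, 35, 37]
Total comparisons: 8

The merged array is [1, 3, 5, 10, 18, 23, 28, 31, 34, 35, 37], requiring 8 comparisons. The merge step runs in O(n) time where n is the total number of elements.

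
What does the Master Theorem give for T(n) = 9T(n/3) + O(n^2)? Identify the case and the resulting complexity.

Master Theorem for T(n) = 9T(n/3) + O(n^2):

a = 9, b = 3, c = 2
log_b(a) = log_3(9) = 2.0000

Case 2: c = 2 = log_3(9) = 2.0000
T(n) = O(n^2 log n) = O(n^2 log n)

For T(n) = 9T(n/3) + O(n^2): log_3(9) = 2.0000. This is Case 2 of the Master Theorem (c = log_b(a), equal work at all levels), giving O(n^2 log n).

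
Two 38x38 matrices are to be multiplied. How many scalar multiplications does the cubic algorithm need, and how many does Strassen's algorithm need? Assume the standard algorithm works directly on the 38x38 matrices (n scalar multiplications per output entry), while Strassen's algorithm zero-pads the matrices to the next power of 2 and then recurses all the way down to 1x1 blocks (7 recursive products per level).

Matrix multiplication for 38x38 matrices:

Strassen's algorithm requires power-of-2 dimensions. Pad 38x38 to 64x64 (next power of 2).

Standard algorithm: 38^3 = 54872 multiplications
Strassen's algorithm: 7^(log2(64)) = 7^6 = 117649 multiplications
Difference: 54872 - 117649 = -62777 (Strassen uses MORE here due to padding overhead — for small or just-over-power-of-2 n, padding can outweigh the per-level savings)

Standard: 54872 multiplications (38^3). Strassen: 117649 multiplications (7^6, after padding to 64x64). Strassen reduces 8 recursive multiplications to 7 at each level.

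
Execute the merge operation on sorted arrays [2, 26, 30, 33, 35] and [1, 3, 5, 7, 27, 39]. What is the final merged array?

Merging process:

Compare 2 vs 1: take 1 from right. Merged: [1]
Compare 2 vs 3: take 2 from left. Merged: [1, 2]
Compare 26 vs 3: take 3 from right. Merged: [1, 2, 3]
Compare 26 vs 5: take 5 from right. Merged: [1, 2, 3, 5]
Compare 26 vs 7: take 7 from right. Merged: [1, 2, 3, 5, 7]
Compare 26 vs 27: take 26 from left. Merged: [1, 2, 3, 5, 7, 26]
Compare 30 vs 27: take 27 from right. Merged: [1, 2, 3, 5, 7, 26, 27]
Compare 30 vs 39: take 30 from left. Merged: [1, 2, 3, 5, 7, 26, 27, 30]
Compare 33 vs 39: take 33 from left. Merged: [1, 2, 3, 5, 7, 26, 27, 30, 33]
Compare 35 vs 39: take 35 from left. Merged: [1, 2, 3, 5, 7, 26, 27, 30, 33, 35]
Append remaining from right: [39]. Merged: [1, 2, 3, 5, 7, 26, 27, 30, 33, 35, 39]

Final merged array: [1, 2, 3, 5, 7, 26, 27, 30, 33, 35, 39]
Total comparisons: 10

The merged array is [1, 2, 3, 5, 7, 26, 27, 30, 33, 35, 39], requiring 10 comparisons. The merge step runs in O(n) time where n is the total number of elements.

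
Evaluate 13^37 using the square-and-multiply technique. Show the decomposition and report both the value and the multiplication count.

Computing 13^37 by squaring (build up from 13^1; each line after the first costs one multiplication):

13^1 = 13
13^2 = (13^1)^2 = 13^2 = 169
13^4 = (13^2)^2 = 169^2 = 28561
13^8 = (13^4)^2 = 28561^2 = 815730721
13^9 = 13 * 13^8 = 13 * 815730721 = 10604499373
13^18 = (13^9)^2 = 10604499373^2 = 112455406951957393129
13^36 = (13^18)^2 = 112455406951957393129^2 = 12646218552730347184269489080961456410641
13^37 = 13 * 13^36 = 13 * 12646218552730347184269489080961456410641 = 164400841185494513395503358052498933338333

Result: 164400841185494513395503358052498933338333
Multiplications needed: 7 (7 lines after 13^1)

13^37 = 164400841185494513395503358052498933338333. Using exponentiation by squaring, this requires 7 multiplications. The key idea: if the exponent is even, square the half-power; if odd, multiply by the base once.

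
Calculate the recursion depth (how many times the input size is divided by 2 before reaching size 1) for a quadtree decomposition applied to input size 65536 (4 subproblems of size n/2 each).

For divide and conquer with division factor 2:

Problem sizes at each level:
Level 0: 65536
Level 1: 32768
Level 2: 16384
Level 3: 8192
Level 4: 4096
Level 5: 2048
Level 6: 1024
Level 7: 512
Level 8: 256
Level 9: 128
Level 10: 64
Level 11: 32
Level 12: 16
Level 13: 8
Level 14: 4
Level 15: 2
Level 16: 1

The root is level 0 and the size-1 base case is level 16 (the tree spans levels 0 through 16, i.e. 17 levels counting the root), so the depth is the number of divisions: log_2(65536) = 16

The recursion tree depth is log_2(65536) = 16. At each level, the problem size is divided by 2, so it takes 16 divisions to reduce to a base case of size 1. The algorithm makes 4 recursive calls at each level.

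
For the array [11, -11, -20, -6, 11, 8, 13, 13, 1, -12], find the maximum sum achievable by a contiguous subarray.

Using Kadane's algorithm on [11, -11, -20, -6, 11, 8, 13, 13, 1, -12]:

Scanning through the array:
Position 1 (value -11): max_ending_here = 0, max_so_far = 11
Position 2 (value -20): max_ending_here = -20, max_so_far = 11
Position 3 (value -6): max_ending_here = -6, max_so_far = 11
Position 4 (value 11): max_ending_here = 11, max_so_far = 11
Position 5 (value 8): max_ending_here = 19, max_so_far = 19
Position 6 (value 13): max_ending_here = 32, max_so_far = 32
Position 7 (value 13): max_ending_here = 45, max_so_far = 45
Position 8 (value 1): max_ending_here = 46, max_so_far = 46
Position 9 (value -12): max_ending_here = 34, max_so_far = 46

Maximum subarray: [11, 8, 13, 13, 1]
Maximum sum: 46

The maximum subarray is [11, 8, 13, 13, 1] with sum 46. This subarray runs from index 4 to index 8.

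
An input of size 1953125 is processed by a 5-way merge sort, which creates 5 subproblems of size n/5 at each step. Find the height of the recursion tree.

For divide and conquer with division factor 5:

Problem sizes at each level:
Level 0: 1953125
Level 1: 390625
Level 2: 78125
Level 3: 15625
Level 4: 3125
Level 5: 625
Level 6: 125
Level 7: 25
Level 8: 5
Level 9: 1

The root is level 0 and the size-1 base case is level 9 (the tree spans levels 0 through 9, i.e. 10 levels counting the root), so the depth is the number of divisions: log_5(1953125) = 9

The recursion tree depth is log_5(1953125) = 9. At each level, the problem size is divided by 5, so it takes 9 divisions to reduce to a base case of size 1. The algorithm makes 5 recursive calls at each level.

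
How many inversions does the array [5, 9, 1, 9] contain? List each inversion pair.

Finding inversions in [5, 9, 1, 9]:

(0, 2): arr[0]=5 > arr[2]=1
(1, 2): arr[1]=9 > arr[2]=1

Total inversions: 2

The array has 2 inversion(s): (0,2), (1,2). Each pair (i,j) satisfies i < j and arr[i] > arr[j].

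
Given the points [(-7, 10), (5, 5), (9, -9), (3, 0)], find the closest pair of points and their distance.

Computing all pairwise distances among 4 points:

d((-7, 10), (5, 5)) = 13.0
d((-7, 10), (9, -9)) = 24.8395
d((-7, 10), (3, 0)) = 14.1421
d((5, 5), (9, -9)) = 14.5602
d((5, 5), (3, 0)) = 5.3852 <-- minimum
d((9, -9), (3, 0)) = 10.8167

Closest pair: (5, 5) and (3, 0) with distance 5.3852

The closest pair is (5, 5) and (3, 0) with Euclidean distance 5.3852. For 4 points, brute-force pairwise comparison is shown above. For large n, the divide-and-conquer algorithm (sort by x, recurse on halves, check the dividing strip) achieves O(n log n).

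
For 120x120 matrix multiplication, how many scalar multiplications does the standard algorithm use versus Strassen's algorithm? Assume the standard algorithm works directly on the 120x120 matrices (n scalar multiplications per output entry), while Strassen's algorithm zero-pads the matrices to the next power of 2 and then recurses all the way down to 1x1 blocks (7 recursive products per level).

Matrix multiplication for 120x120 matrices:

Strassen's algorithm requires power-of-2 dimensions. Pad 120x120 to 128x128 (next power of 2).

Standard algorithm: 120^3 = 1728000 multiplications
Strassen's algorithm: 7^(log2(128)) = 7^7 = 823543 multiplications
Savings: 1728000 - 823543 = 904457 multiplications

Standard: 1728000 multiplications (120^3). Strassen: 823543 multiplications (7^7, after padding to 128x128). Strassen reduces 8 recursive multiplications to 7 at each level.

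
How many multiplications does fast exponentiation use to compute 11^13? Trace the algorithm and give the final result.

Computing 11^13 by squaring (build up from 11^1; each line after the first costs one multiplication):

11^1 = 11
11^2 = (11^1)^2 = 11^2 = 121
11^3 = 11 * 11^2 = 11 * 121 = 1331
11^6 = (11^3)^2 = 1331^2 = 1771561
11^12 = (11^6)^2 = 1771561^2 = 3138428376721
11^13 = 11 * 11^12 = 11 * 3138428376721 = 34522712143931

Result: 34522712143931
Multiplications needed: 5 (5 lines after 11^1)

11^13 = 34522712143931. Using exponentiation by squaring, this requires 5 multiplications. The key idea: if the exponent is even, square the half-power; if odd, multiply by the base once.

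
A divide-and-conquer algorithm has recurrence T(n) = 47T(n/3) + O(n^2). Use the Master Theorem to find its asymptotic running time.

Master Theorem for T(n) = 47T(n/3) + O(n^2):

a = 47, b = 3, c = 2
log_b(a) = log_3(47) = 3.5046

Case 1: c = 2 < log_3(47) = 3.5046
T(n) = O(n^(log_3 47))

For T(n) = 47T(n/3) + O(n^2): log_3(47) = 3.5046. This is Case 1 of the Master Theorem (c < log_b(a), work dominated by leaves), giving O(n^(log_3 47)).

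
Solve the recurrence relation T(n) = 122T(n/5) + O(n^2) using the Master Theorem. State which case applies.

Master Theorem for T(n) = 122T(n/5) + O(n^2):

a = 122, b = 5, c = 2
log_b(a) = log_5(122) = 2.9849

Case 1: c = 2 < log_5(122) = 2.9849
T(n) = O(n^(log_5 122))

For T(n) = 122T(n/5) + O(n^2): log_5(122) = 2.9849. This is Case 1 of the Master Theorem (c < log_b(a), work dominated by leaves), giving O(n^(log_5 122)).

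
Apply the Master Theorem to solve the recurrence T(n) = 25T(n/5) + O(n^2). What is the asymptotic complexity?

Master Theorem for T(n) = 25T(n/5) + O(n^2):

a = 25, b = 5, c = 2
log_b(a) = log_5(25) = 2.0000

Case 2: c = 2 = log_5(25) = 2.0000
T(n) = O(n^2 log n) = O(n^2 log n)

For T(n) = 25T(n/5) + O(n^2): log_5(25) = 2.0000. This is Case 2 of the Master Theorem (c = log_b(a), equal work at all levels), giving O(n^2 log n).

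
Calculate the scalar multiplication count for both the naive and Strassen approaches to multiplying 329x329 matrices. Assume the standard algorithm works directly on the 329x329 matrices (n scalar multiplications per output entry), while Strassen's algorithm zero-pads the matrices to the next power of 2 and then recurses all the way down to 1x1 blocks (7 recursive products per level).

Matrix multiplication for 329x329 matrices:

Strassen's algorithm requires power-of-2 dimensions. Pad 329x329 to 512x512 (next power of 2).

Standard algorithm: 329^3 = 35611289 multiplications
Strassen's algorithm: 7^(log2(512)) = 7^9 = 40353607 multiplications
Difference: 35611289 - 40353607 = -4742318 (Strassen uses MORE here due to padding overhead — for small or just-over-power-of-2 n, padding can outweigh the per-level savings)

Standard: 35611289 multiplications (329^3). Strassen: 40353607 multiplications (7^9, after padding to 512x512). Strassen reduces 8 recursive multiplications to 7 at each level.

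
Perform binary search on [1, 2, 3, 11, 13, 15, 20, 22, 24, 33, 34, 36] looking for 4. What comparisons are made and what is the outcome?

Binary search for 4 in [1, 2, 3, 11, 13, 15, 20, 22, 24, 33, 34, 36]:

lo=0, hi=11, mid=5, arr[mid]=15 -> 15 > 4, search left half
lo=0, hi=4, mid=2, arr[mid]=3 -> 3 < 4, search right half
lo=3, hi=4, mid=3, arr[mid]=11 -> 11 > 4, search left half
lo=3 > hi=2, target 4 not found

Binary search determines that 4 is not in the array after 3 comparisons. The search space was exhausted without finding the target.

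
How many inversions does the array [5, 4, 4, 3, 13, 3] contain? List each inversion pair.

Finding inversions in [5, 4, 4, 3, 13, 3]:

(0, 1): arr[0]=5 > arr[1]=4
(0, 2): arr[0]=5 > arr[2]=4
(0, 3): arr[0]=5 > arr[3]=3
(0, 5): arr[0]=5 > arr[5]=3
(1, 3): arr[1]=4 > arr[3]=3
(1, 5): arr[1]=4 > arr[5]=3
(2, 3): arr[2]=4 > arr[3]=3
(2, 5): arr[2]=4 > arr[5]=3
(4, 5): arr[4]=13 > arr[5]=3

Total inversions: 9

The array has 9 inversion(s): (0,1), (0,2), (0,3), (0,5), (1,3), (1,5), (2,3), (2,5), (4,5). Each pair (i,j) satisfies i < j and arr[i] > arr[j].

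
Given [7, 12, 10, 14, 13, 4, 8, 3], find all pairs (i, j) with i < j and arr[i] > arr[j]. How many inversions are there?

Finding inversions in [7, 12, 10, 14, 13, 4, 8, 3]:

(0, 5): arr[0]=7 > arr[5]=4
(0, 7): arr[0]=7 > arr[7]=3
(1, 2): arr[1]=12 > arr[2]=10
(1, 5): arr[1]=12 > arr[5]=4
(1, 6): arr[1]=12 > arr[6]=8
(1, 7): arr[1]=12 > arr[7]=3
(2, 5): arr[2]=10 > arr[5]=4
(2, 6): arr[2]=10 > arr[6]=8
(2, 7): arr[2]=10 > arr[7]=3
(3, 4): arr[3]=14 > arr[4]=13
(3, 5): arr[3]=14 > arr[5]=4
(3, 6): arr[3]=14 > arr[6]=8
(3, 7): arr[3]=14 > arr[7]=3
(4, 5): arr[4]=13 > arr[5]=4
(4, 6): arr[4]=13 > arr[6]=8
(4, 7): arr[4]=13 > arr[7]=3
(5, 7): arr[5]=4 > arr[7]=3
(6, 7): arr[6]=8 > arr[7]=3

Total inversions: 18

The array has 18 inversion(s): (0,5), (0,7), (1,2), (1,5), (1,6), (1,7), (2,5), (2,6), (2,7), (3,4), (3,5), (3,6), (3,7), (4,5), (4,6), (4,7), (5,7), (6,7). Each pair (i,j) satisfies i < j and arr[i] > arr[j].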